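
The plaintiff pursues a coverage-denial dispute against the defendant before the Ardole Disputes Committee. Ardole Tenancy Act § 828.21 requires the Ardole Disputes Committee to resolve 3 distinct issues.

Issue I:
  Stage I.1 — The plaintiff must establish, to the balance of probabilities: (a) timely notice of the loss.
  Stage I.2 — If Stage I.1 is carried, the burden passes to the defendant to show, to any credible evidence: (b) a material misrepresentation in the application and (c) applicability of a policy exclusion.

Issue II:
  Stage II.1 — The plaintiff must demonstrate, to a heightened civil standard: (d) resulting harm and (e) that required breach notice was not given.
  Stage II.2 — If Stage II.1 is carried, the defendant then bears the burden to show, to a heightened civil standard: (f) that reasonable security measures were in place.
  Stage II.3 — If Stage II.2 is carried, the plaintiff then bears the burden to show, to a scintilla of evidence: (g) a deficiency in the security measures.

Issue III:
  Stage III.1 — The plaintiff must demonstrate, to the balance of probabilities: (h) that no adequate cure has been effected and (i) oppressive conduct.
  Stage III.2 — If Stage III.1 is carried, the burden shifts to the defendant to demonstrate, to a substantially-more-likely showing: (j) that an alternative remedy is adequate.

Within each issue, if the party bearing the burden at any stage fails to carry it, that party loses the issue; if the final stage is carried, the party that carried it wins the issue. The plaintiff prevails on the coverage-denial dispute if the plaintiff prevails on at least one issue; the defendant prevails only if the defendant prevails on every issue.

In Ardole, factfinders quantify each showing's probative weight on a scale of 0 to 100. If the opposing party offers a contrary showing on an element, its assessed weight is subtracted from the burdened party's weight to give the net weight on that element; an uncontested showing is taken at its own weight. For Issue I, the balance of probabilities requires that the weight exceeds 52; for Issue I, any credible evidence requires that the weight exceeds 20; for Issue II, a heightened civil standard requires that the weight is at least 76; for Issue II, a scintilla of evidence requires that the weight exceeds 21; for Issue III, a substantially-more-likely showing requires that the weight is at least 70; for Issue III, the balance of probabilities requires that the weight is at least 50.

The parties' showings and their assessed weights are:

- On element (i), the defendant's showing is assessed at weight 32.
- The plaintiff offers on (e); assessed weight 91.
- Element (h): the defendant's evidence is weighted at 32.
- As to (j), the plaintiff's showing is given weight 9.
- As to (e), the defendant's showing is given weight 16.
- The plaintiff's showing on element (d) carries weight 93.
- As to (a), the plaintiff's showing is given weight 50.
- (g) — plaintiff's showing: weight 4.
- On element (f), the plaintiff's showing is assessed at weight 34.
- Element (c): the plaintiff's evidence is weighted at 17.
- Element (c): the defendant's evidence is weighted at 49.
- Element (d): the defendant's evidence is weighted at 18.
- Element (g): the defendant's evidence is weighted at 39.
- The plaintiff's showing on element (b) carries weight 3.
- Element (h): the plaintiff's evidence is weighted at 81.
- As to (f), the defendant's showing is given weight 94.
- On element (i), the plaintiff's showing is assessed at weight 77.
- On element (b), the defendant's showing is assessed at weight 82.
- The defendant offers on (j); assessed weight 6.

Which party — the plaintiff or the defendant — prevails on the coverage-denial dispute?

— Issue I —
Stage I.1 — burden on plaintiff; standard: the balance of probabilities (weight exceeds 52).
    (a): 50 ≤ 52 [not met]
  Not every element is met, so the plaintiff fails to carry Stage I.1.
The analysis ends at Stage I.1; the defendant prevails on this issue.
— Issue II —
Stage II.1 (plaintiff, a heightened civil standard, weight is at least 76): (d) net 93−18=75 < 76 — fails; (e) net 91−16=75 < 76 — fails.
  Stage II.1 not carried; the plaintiff fails its burden.
The analysis ends at Stage II.1; the defendant prevails on this issue.
— Issue III —
Stage III.1 (plaintiff, the balance of probabilities, weight is at least 50): (h) net 81−32=49 < 50 — fails; (i) net 77−32=45 < 50 — fails.
  Not every element is met, so the plaintiff fails to carry Stage III.1.
So the defendant prevails on this issue.
Per-issue: Issue I → defendant; Issue II → defendant; Issue III → defendant. The plaintiff must prevail on at least one issue; overall, the defendant prevails.

defendant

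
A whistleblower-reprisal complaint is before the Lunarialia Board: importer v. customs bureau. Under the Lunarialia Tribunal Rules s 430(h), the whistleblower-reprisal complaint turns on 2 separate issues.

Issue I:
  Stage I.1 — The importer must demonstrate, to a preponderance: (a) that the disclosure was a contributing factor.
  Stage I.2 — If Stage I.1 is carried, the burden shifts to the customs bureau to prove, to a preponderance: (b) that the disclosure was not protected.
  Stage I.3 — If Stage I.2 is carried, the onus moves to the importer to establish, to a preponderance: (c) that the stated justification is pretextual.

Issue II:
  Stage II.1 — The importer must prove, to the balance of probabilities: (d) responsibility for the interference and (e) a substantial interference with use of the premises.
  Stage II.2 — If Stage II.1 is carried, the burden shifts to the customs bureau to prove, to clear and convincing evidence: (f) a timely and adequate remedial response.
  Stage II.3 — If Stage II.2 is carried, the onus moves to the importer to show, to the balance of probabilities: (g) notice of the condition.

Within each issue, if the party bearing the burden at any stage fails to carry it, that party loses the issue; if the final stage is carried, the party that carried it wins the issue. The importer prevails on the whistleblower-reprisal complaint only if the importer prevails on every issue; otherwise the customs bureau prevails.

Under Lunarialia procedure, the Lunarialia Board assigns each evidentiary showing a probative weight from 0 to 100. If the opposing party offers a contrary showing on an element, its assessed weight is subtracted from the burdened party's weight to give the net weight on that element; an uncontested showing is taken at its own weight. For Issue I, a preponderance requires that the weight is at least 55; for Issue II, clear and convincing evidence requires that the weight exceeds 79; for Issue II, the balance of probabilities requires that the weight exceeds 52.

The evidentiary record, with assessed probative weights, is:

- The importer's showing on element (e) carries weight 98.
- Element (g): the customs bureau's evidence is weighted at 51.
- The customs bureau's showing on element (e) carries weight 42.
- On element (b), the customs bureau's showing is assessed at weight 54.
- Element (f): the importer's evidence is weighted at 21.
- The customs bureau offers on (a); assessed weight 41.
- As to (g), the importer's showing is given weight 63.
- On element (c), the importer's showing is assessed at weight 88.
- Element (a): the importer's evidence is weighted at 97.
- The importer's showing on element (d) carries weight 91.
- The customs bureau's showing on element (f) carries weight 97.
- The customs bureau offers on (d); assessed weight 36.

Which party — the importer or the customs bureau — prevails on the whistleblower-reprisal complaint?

importer

— Issue I —
At Stage I.1 the importer must meet a preponderance (weight is at least 55): on (a) the weight is 97 less the opposing 41 gives net 56, ≥ 55, so (a) meets the standard.
  The importer carries Stage I.1; the customs bureau now bears the burden.
At Stage I.2 the customs bureau must meet a preponderance (weight is at least 55): on (b) the weight is 54, < 55, so (b) does not meet the standard.
  Stage I.2 not carried; the customs bureau fails its burden.
So the importer prevails on this issue.
— Issue II —
Stage II.1 — burden on importer; standard: the balance of probabilities (weight exceeds 52).
    (d): 91 − 36 = 55 > 52 [met]
    (e): 98 − 42 = 56 > 52 [met]
  Stage II.1 is satisfied; the onus moves to the customs bureau.
Stage II.2 — burden on customs bureau; standard: clear and convincing evidence (weight exceeds 79).
    (f): 97 − 21 = 76 ≤ 79 [not met]
  Not every element is met, so the customs bureau fails to carry Stage II.2.
So the importer prevails on this issue.
Per-issue: Issue I → importer; Issue II → importer. The importer must prevail on every issue; overall, the importer prevails.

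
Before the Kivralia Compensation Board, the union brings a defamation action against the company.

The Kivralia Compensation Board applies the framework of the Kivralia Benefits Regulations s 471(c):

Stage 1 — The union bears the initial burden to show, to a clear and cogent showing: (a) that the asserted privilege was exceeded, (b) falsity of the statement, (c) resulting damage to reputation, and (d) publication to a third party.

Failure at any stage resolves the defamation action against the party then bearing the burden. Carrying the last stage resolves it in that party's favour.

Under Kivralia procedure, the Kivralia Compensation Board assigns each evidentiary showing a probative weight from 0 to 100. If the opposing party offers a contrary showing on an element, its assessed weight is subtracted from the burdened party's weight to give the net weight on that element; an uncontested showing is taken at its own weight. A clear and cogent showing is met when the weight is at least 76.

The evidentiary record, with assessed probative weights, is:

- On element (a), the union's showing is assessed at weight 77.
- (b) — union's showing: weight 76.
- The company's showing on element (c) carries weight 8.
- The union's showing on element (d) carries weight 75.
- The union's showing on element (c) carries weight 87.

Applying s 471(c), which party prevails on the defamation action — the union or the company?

At Stage 1 the union must meet a clear and cogent showing (weight is at least 76): on (a) the weight is 77, ≥ 76, so (a) meets the standard; on (b) the weight is 76, ≥ 76, so (b) meets the standard; on (c) the weight is 87 less the opposing 8 gives net 79, ≥ 76, so (c) meets the standard; on (d) the weight is 75, < 76, so (d) does not meet the standard.
  Stage 1 not carried; the union fails its burden.
The company prevails.

company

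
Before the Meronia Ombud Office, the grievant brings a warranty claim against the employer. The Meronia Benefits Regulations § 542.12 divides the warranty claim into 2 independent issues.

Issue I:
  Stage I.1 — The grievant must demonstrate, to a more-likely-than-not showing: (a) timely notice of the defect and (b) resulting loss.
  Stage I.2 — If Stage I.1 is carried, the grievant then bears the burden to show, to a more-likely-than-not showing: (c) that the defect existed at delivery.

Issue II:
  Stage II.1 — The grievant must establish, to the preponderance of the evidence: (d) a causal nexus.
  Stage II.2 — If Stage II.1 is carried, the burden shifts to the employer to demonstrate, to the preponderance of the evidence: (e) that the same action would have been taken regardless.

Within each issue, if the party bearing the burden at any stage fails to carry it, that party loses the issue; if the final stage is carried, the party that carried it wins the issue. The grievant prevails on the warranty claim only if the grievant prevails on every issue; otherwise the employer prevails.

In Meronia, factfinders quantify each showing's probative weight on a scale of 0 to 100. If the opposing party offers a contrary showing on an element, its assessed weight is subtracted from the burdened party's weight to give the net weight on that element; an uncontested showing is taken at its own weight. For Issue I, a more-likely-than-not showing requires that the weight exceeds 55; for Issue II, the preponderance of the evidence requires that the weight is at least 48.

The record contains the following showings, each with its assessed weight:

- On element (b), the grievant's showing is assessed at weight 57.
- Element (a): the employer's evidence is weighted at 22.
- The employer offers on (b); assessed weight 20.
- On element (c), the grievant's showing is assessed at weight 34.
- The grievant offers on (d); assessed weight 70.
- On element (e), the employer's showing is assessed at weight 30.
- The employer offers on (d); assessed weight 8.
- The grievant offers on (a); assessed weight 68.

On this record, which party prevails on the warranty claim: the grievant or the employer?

— Issue I —
At Stage I.1 the grievant must meet a more-likely-than-not showing (weight exceeds 55): on (a) the weight is 68 less the opposing 22 gives net 46, ≤ 55, so (a) does not meet the standard; on (b) the weight is 57 less the opposing 20 gives net 37, which does not exceed 55, so (b) does not meet the standard.
  Not every element is met, so the grievant fails to carry Stage I.1.
The employer prevails on this issue.
— Issue II —
At Stage II.1 the grievant must meet the preponderance of the evidence (weight is at least 48): on (d) the weight is 70 less the opposing 8 gives net 62, ≥ 48, so (d) meets the standard.
  Stage II.1 carried; the burden shifts to the employer.
At Stage II.2 the employer must meet the preponderance of the evidence (weight is at least 48): on (e) the weight is 30, < 48, so (e) does not meet the standard.
  The employer does not carry Stage II.2.
So the grievant prevails on this issue.
Per-issue: Issue I → employer; Issue II → grievant. The grievant must prevail on every issue; overall, the employer prevails.

employer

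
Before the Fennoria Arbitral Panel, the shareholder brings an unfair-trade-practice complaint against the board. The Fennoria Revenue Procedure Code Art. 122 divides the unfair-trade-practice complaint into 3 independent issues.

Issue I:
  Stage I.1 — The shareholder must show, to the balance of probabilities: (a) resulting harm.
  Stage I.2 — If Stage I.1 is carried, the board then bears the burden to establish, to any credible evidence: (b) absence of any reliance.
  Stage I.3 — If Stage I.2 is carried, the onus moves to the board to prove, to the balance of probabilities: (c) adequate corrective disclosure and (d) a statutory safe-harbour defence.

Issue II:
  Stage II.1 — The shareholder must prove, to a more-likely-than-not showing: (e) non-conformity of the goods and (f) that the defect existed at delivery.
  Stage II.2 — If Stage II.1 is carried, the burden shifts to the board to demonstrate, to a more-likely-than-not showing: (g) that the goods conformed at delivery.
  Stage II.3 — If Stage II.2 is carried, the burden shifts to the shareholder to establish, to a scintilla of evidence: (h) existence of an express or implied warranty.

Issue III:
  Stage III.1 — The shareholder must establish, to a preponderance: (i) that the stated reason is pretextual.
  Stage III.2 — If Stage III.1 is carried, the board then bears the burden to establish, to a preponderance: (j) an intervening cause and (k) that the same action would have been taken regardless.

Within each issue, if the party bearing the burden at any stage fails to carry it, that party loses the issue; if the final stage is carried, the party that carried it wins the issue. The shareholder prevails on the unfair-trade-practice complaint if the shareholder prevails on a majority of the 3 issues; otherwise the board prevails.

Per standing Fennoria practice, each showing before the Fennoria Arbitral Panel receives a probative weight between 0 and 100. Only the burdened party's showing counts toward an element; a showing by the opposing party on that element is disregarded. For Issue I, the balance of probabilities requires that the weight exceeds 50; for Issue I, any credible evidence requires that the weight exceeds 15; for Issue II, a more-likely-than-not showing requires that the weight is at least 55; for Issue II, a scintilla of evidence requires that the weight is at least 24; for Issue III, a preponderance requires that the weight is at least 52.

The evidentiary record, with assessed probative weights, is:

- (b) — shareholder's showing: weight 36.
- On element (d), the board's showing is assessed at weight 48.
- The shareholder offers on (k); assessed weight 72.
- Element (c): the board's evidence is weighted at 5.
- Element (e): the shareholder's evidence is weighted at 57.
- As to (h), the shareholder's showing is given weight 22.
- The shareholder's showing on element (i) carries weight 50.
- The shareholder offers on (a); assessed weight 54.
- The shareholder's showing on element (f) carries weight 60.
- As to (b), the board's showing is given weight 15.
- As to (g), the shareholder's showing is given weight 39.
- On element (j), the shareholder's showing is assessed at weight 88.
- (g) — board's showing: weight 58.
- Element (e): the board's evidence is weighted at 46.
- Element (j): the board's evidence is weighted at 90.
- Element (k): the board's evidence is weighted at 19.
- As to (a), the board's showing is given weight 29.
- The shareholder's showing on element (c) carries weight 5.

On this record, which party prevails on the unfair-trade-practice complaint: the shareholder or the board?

board

— Issue I —
Stage I.1 (shareholder, the balance of probabilities, weight exceeds 50): (a) 54 (board's 29 disregarded) > 50 — meets.
  Stage I.1 is satisfied; the onus moves to the board.
Stage I.2 (board, any credible evidence, weight exceeds 15): (b) 15 (shareholder's 36 disregarded) ≤ 15 — fails.
  Stage I.2 not carried; the board fails its burden.
So the shareholder prevails on this issue.
— Issue II —
Stage II.1 — burden on shareholder; standard: a more-likely-than-not showing (weight is at least 55).
    (e): 57 (board's 46 disregarded) ≥ 55 [met]
    (f): 60 ≥ 55 [met]
  All elements met. The burden passes to the board.
Stage II.2 — burden on board; standard: a more-likely-than-not showing (weight is at least 55).
    (g): 58 (shareholder's 39 disregarded) ≥ 55 [met]
  The board carries Stage II.2; the shareholder now bears the burden.
Stage II.3 — burden on shareholder; standard: a scintilla of evidence (weight is at least 24).
    (h): 22 < 24 [not met]
  Not every element is met, so the shareholder fails to carry Stage II.3.
The board prevails on this issue.
— Issue III —
Stage III.1 (shareholder, a preponderance, weight is at least 52): (i) 50 < 52 — fails.
  The shareholder does not carry Stage III.1.
So the board prevails on this issue.
Per-issue: Issue I → shareholder; Issue II → board; Issue III → board. The shareholder must prevail on a majority of issues; overall, the board prevails.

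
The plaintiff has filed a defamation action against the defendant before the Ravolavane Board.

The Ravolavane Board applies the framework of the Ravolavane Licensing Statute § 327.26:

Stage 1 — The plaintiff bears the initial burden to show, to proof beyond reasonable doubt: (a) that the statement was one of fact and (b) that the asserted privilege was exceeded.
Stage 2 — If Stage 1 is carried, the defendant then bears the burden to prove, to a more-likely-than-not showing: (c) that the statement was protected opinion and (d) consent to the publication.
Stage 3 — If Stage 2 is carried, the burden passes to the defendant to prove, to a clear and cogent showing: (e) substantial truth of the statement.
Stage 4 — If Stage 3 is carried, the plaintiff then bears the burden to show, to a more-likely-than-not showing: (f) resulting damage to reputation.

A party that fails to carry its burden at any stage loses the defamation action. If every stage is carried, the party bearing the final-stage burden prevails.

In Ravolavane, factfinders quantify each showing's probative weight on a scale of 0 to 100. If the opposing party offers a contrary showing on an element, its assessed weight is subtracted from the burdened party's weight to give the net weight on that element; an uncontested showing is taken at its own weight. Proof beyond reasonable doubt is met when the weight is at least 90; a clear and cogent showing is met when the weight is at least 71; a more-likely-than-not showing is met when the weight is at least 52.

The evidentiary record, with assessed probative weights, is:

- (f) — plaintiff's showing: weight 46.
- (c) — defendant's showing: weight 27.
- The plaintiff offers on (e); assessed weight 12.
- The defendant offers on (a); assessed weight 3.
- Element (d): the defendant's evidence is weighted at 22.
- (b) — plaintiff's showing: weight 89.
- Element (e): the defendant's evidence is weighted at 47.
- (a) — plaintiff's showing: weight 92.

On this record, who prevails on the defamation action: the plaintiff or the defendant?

Stage 1 (plaintiff, proof beyond reasonable doubt, weight is at least 90): (a) net 92−3=89 < 90 — fails; (b) 89 < 90 — fails.
  Stage 1 not carried; the plaintiff fails its burden.
So the defendant prevails.

defendant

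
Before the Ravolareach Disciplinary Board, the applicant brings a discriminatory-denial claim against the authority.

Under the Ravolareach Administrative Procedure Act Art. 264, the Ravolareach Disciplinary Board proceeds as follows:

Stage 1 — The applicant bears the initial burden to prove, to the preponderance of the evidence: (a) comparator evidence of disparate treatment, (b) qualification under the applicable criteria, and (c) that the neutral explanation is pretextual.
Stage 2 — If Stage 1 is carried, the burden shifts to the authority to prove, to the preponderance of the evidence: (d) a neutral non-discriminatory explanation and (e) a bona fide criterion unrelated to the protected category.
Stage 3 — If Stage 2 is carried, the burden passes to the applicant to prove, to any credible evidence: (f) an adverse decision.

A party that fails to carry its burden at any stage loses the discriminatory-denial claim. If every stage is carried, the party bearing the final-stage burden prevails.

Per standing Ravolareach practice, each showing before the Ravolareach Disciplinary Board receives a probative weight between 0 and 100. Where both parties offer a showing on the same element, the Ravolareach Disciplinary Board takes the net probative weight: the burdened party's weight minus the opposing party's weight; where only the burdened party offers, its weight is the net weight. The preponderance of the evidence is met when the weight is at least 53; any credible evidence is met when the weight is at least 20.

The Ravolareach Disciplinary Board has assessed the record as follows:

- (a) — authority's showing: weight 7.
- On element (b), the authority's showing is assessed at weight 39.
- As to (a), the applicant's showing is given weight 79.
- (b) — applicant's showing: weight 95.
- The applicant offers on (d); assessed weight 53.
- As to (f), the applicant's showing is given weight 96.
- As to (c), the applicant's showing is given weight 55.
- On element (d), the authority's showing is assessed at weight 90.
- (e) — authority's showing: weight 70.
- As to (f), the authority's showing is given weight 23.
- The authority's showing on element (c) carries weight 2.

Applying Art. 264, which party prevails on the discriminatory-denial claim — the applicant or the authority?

applicant

Stage 1 (applicant, the preponderance of the evidence, weight is at least 53): (a) net 79−7=72 ≥ 53 — meets; (b) net 95−39=56 ≥ 53 — meets; (c) net 55−2=53 ≥ 53 — meets.
  All elements met. The burden passes to the authority.
Stage 2 (authority, the preponderance of the evidence, weight is at least 53): (d) net 90−53=37 < 53 — fails; (e) 70 ≥ 53 — meets.
  Not every element is met, so the authority fails to carry Stage 2.
The applicant prevails.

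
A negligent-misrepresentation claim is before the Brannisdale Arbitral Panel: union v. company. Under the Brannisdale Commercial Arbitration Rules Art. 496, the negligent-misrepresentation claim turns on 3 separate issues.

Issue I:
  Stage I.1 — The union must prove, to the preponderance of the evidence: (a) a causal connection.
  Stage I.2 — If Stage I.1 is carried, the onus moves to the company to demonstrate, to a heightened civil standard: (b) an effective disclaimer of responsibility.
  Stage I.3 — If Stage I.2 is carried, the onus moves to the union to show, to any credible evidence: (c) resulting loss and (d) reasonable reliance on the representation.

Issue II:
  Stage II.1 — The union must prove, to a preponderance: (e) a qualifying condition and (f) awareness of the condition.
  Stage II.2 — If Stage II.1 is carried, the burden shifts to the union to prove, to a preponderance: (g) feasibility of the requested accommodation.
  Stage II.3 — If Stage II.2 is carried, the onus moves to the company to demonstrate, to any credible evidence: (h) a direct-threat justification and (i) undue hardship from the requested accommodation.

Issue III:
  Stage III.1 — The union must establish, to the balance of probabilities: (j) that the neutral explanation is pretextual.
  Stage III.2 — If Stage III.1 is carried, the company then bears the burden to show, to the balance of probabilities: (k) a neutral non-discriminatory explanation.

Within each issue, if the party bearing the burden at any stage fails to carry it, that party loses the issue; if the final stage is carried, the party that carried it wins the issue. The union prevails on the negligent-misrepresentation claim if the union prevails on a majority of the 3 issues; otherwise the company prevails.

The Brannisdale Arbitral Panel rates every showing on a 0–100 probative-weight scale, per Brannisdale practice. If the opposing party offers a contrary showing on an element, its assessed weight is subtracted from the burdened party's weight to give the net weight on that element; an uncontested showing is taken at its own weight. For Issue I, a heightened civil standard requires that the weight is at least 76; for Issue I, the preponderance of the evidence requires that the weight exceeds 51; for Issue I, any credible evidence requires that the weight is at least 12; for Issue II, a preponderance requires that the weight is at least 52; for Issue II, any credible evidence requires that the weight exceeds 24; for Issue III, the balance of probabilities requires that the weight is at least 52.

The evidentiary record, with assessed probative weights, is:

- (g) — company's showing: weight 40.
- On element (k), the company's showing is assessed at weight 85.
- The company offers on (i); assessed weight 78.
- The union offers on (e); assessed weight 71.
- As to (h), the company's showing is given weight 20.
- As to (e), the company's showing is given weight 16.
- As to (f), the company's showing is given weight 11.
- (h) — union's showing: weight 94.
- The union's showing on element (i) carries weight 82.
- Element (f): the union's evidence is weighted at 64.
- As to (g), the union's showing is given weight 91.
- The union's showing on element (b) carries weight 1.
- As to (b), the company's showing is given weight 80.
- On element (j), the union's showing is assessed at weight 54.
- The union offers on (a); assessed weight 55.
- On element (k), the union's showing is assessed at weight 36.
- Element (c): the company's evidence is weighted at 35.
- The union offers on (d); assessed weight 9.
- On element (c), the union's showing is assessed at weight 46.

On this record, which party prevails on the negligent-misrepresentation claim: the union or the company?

company

— Issue I —
Stage I.1 — burden on union; standard: the preponderance of the evidence (weight exceeds 51).
    (a): 55 > 51 [met]
  Stage I.1 is satisfied; the onus moves to the company.
Stage I.2 — burden on company; standard: a heightened civil standard (weight is at least 76).
    (b): 80 − 1 = 79 ≥ 76 [met]
  Stage I.2 is satisfied; the onus moves to the union.
Stage I.3 — burden on union; standard: any credible evidence (weight is at least 12).
    (c): 46 − 35 = 11 < 12 [not met]
    (d): 9 < 12 [not met]
  Not every element is met, so the union fails to carry Stage I.3.
The analysis ends at Stage I.3; the company prevails on this issue.
— Issue II —
Stage II.1 — burden on union; standard: a preponderance (weight is at least 52).
    (e): 71 − 16 = 55 ≥ 52 [met]
    (f): 64 − 11 = 53 ≥ 52 [met]
  All elements met. The union retains the burden for Stage II.2.
Stage II.2 — burden on union; standard: a preponderance (weight is at least 52).
    (g): 91 − 40 = 51 < 52 [not met]
  The union does not carry Stage II.2.
The analysis ends at Stage II.2; the company prevails on this issue.
— Issue III —
Stage III.1 — burden on union; standard: the balance of probabilities (weight is at least 52).
    (j): 54 ≥ 52 [met]
  Stage III.1 carried; the burden shifts to the company.
Stage III.2 — burden on company; standard: the balance of probabilities (weight is at least 52).
    (k): 85 − 36 = 49 < 52 [not met]
  The company does not carry Stage III.2.
So the union prevails on this issue.
Per-issue: Issue I → company; Issue II → company; Issue III → union. The union must prevail on a majority of issues; overall, the company prevails.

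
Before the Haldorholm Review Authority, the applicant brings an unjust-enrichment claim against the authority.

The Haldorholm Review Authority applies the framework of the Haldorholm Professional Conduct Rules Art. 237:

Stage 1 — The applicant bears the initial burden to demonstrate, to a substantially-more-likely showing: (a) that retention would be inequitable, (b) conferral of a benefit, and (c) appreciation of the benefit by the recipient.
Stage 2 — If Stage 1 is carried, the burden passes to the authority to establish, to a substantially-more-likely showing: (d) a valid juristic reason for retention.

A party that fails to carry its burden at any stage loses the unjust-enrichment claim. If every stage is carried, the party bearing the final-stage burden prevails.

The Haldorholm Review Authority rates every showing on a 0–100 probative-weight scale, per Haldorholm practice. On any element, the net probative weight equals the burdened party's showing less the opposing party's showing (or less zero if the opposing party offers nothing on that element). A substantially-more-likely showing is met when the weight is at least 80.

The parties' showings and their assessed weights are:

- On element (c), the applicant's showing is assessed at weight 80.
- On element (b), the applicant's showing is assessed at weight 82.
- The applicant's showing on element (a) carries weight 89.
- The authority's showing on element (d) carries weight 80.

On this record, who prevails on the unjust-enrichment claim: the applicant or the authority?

authority

Stage 1 — burden on applicant; standard: a substantially-more-likely showing (weight is at least 80).
    (a): 89 ≥ 80 [met]
    (b): 82 ≥ 80 [met]
    (c): 80 ≥ 80 [met]
  Stage 1 carried; the burden shifts to the authority.
Stage 2 — burden on authority; standard: a substantially-more-likely showing (weight is at least 80).
    (d): 80 ≥ 80 [met]
  The authority carries the last stage.
With every stage satisfied, the authority prevails.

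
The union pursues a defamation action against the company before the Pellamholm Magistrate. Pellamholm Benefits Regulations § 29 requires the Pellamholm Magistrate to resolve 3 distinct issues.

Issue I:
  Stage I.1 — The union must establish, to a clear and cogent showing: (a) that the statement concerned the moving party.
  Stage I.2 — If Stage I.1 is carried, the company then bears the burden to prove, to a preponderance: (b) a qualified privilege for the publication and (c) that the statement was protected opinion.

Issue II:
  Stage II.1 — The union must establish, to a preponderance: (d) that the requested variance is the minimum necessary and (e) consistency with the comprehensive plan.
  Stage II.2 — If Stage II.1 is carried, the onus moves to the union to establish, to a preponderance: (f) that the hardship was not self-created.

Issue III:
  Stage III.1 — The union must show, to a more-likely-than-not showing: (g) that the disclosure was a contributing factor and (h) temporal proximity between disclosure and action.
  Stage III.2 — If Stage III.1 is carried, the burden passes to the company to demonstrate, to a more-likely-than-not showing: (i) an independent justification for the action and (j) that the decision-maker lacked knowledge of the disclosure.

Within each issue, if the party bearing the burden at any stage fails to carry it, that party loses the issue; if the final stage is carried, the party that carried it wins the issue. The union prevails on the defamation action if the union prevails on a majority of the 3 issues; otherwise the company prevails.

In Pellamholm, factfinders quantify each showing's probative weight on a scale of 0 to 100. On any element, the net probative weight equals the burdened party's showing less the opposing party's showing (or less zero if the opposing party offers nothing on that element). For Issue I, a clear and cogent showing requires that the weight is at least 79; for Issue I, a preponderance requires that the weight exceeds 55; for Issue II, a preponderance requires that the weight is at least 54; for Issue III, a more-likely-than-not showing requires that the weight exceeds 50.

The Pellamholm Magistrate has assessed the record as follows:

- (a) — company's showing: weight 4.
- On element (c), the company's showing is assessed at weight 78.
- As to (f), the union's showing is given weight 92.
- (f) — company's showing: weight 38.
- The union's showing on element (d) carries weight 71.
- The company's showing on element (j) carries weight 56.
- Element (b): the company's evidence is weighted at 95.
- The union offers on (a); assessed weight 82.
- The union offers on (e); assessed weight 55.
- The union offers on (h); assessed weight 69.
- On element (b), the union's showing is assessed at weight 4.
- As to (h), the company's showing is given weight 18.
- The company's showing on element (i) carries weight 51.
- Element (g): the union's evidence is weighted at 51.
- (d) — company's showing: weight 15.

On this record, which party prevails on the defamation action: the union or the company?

company

— Issue I —
At Stage I.1 the union must meet a clear and cogent showing (weight is at least 79): on (a) the weight is 82 less the opposing 4 gives net 78, which does not reach 79, so (a) does not meet the standard.
  Not every element is met, so the union fails to carry Stage I.1.
The company prevails on this issue.
— Issue II —
Stage II.1 — burden on union; standard: a preponderance (weight is at least 54).
    (d): 71 − 15 = 56 ≥ 54 [met]
    (e): 55 ≥ 54 [met]
  All elements met. The union retains the burden for Stage II.2.
Stage II.2 — burden on union; standard: a preponderance (weight is at least 54).
    (f): 92 − 38 = 54 ≥ 54 [met]
  Stage II.2 carried; the final stage is satisfied.
Every stage carried; the union prevails on this issue.
— Issue III —
At Stage III.1 the union must meet a more-likely-than-not showing (weight exceeds 50): on (g) the weight is 51, > 50, so (g) meets the standard; on (h) the weight is 69 less the opposing 18 gives net 51, which does exceed 50, so (h) meets the standard.
  The union carries Stage III.1; the company now bears the burden.
At Stage III.2 the company must meet a more-likely-than-not showing (weight exceeds 50): on (i) the weight is 51, which does exceed 50, so (i) meets the standard; on (j) the weight is 56, > 50, so (j) meets the standard.
  The company carries the last stage.
Every stage carried; the company prevails on this issue.
Per-issue: Issue I → company; Issue II → union; Issue III → company. The union must prevail on a majority of issues; overall, the company prevails.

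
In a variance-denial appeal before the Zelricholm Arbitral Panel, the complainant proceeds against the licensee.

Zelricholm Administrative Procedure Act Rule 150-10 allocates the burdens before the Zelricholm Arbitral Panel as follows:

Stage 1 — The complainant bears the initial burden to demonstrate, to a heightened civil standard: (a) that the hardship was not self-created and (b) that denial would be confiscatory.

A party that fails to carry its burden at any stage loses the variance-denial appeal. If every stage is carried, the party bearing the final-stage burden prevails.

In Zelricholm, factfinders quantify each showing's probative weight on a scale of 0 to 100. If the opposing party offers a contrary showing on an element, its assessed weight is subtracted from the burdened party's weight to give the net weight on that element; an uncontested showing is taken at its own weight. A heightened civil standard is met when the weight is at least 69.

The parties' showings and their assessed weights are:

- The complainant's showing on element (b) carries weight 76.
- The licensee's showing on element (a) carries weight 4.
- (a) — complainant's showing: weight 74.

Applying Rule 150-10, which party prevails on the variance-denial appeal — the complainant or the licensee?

complainant

Stage 1 — burden on complainant; standard: a heightened civil standard (weight is at least 69).
    (a): 74 − 4 = 70 ≥ 69 [met]
    (b): 76 ≥ 69 [met]
  Stage 1 carried; the final stage is satisfied.
Every stage carried; the complainant prevails.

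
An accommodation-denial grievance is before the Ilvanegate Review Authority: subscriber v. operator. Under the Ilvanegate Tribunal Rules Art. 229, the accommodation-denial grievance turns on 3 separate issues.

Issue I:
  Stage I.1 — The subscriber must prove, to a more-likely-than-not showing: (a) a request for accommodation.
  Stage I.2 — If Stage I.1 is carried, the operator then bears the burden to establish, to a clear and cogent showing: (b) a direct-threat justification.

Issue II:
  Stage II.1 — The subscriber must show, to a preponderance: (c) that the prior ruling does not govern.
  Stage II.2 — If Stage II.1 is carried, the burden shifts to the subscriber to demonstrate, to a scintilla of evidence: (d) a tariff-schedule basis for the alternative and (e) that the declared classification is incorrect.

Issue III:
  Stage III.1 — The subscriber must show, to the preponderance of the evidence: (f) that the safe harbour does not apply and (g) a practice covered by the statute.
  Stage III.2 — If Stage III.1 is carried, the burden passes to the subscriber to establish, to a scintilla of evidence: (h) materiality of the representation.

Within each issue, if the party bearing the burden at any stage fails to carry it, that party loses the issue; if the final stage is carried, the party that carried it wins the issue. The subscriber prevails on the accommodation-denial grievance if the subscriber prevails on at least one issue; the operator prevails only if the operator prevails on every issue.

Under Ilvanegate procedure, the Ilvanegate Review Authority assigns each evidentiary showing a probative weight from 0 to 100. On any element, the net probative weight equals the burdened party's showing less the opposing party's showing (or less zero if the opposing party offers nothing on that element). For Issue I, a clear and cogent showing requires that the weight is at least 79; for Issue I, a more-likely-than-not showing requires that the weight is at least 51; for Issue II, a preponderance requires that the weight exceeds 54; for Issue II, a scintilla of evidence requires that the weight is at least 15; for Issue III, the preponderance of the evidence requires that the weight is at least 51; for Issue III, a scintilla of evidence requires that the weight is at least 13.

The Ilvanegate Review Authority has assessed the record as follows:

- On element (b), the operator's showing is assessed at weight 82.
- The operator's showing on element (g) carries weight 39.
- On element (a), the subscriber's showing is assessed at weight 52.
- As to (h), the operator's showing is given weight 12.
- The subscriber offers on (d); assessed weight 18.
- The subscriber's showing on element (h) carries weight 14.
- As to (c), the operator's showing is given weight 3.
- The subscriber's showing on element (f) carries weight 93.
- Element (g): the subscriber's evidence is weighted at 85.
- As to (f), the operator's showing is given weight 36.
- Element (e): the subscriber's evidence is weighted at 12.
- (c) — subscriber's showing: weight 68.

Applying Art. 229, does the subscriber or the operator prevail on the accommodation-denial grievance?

— Issue I —
Stage I.1 (subscriber, a more-likely-than-not showing, weight is at least 51): (a) 52 ≥ 51 — meets.
  All elements met. The burden passes to the operator.
Stage I.2 (operator, a clear and cogent showing, weight is at least 79): (b) 82 ≥ 79 — meets.
  The operator carries the last stage.
All stages carried — the operator prevails on this issue.
— Issue II —
Stage II.1 — burden on subscriber; standard: a preponderance (weight exceeds 54).
    (c): 68 − 3 = 65 > 54 [met]
  All elements met. The subscriber retains the burden for Stage II.2.
Stage II.2 — burden on subscriber; standard: a scintilla of evidence (weight is at least 15).
    (d): 18 ≥ 15 [met]
    (e): 12 < 15 [not met]
  The subscriber does not carry Stage II.2.
So the operator prevails on this issue.
— Issue III —
At Stage III.1 the subscriber must meet the preponderance of the evidence (weight is at least 51): on (f) the weight is 93 less the opposing 36 gives net 57, ≥ 51, so (f) meets the standard; on (g) the weight is 85 less the opposing 39 gives net 46, < 51, so (g) does not meet the standard.
  Not every element is met, so the subscriber fails to carry Stage III.1.
So the operator prevails on this issue.
Per-issue: Issue I → operator; Issue II → operator; Issue III → operator. The subscriber must prevail on at least one issue; overall, the operator prevails.

operator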